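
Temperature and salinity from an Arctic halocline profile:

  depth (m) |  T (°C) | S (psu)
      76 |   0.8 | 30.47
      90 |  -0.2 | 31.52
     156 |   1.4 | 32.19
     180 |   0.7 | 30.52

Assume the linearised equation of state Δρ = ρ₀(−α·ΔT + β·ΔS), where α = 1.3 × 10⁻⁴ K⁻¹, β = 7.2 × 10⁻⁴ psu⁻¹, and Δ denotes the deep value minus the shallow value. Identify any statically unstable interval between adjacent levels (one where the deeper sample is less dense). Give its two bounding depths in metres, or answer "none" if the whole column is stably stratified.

Evaluate Δρ/ρ₀ = −αΔT + βΔS across each adjacent pair:
  76–90 m: −αΔT+βΔS = −(1.3 × 10⁻⁴)(-1.0)+(7.2 × 10⁻⁴)(+1.05) = 8.9 × 10⁻⁴ → stable
  90–156 m: −αΔT+βΔS = −(1.3 × 10⁻⁴)(+1.6)+(7.2 × 10⁻⁴)(+0.67) = 2.7 × 10⁻⁴ → stable
  156–180 m: −αΔT+βΔS = −(1.3 × 10⁻⁴)(-0.7)+(7.2 × 10⁻⁴)(-1.67) = -1.1 × 10⁻³ → UNSTABLE
The 156–180 m interval has Δρ < 0: lighter water underlies denser water.

156–180 m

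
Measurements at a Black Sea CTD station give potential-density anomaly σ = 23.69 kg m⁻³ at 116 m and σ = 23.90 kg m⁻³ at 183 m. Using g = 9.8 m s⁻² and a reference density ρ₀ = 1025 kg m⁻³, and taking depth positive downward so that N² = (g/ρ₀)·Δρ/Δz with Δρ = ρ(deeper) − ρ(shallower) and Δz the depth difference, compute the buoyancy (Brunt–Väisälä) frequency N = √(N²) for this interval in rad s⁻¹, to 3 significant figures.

Δρ = 1023.90 − 1023.69 = 0.21 kg m⁻³ over Δz = 183 − 116 = 67 m.
N² = (9.8/1025) × (0.21/67) = 2.9967 × 10⁻⁵ s⁻².
N = √(2.9967 × 10⁻⁵) = 5.4742 × 10⁻³ rad s⁻¹ ≈ 5.47 × 10⁻³ rad s⁻¹.
A positive N² confirms static stability across the interval.

5.47 × 10⁻³ rad s⁻¹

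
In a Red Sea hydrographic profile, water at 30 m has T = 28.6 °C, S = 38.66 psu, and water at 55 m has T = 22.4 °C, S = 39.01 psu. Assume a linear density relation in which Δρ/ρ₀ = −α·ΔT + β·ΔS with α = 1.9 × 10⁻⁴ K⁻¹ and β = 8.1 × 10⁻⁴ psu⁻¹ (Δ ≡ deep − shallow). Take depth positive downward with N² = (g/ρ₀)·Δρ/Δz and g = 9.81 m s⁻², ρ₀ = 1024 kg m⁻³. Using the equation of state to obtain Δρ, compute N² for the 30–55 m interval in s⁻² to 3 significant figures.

5.73 × 10⁻⁴ s⁻²

ΔT = -6.2 K, ΔS = +0.35 psu (deep − shallow).
Δρ/ρ₀ = −αΔT + βΔS = 1.178 × 10⁻³ + 2.835 × 10⁻⁴ = 1.4615 × 10⁻³, so Δρ ≈ 1.497 kg m⁻³.
N² = (g/ρ₀)·Δρ/Δz = g·(Δρ/ρ₀)/Δz = 9.81 × 1.4615 × 10⁻³ / 25 = 5.7349 × 10⁻⁴ s⁻² ≈ 5.73 × 10⁻⁴ s⁻².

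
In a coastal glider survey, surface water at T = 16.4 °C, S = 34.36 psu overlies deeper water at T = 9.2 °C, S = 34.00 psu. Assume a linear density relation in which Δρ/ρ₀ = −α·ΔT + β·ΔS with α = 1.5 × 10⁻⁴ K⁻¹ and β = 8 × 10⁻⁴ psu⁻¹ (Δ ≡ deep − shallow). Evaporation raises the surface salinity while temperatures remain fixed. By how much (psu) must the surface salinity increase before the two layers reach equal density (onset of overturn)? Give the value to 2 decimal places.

0.99 psu

Neutral buoyancy requires −α(T_deep − T_surf) + β(S_deep − S_surf′) = 0.
S_surf′ = S_deep − (α/β)·ΔT = 34.00 − (1.5 × 10⁻⁴/8 × 10⁻⁴)·(-7.2) = 35.3500 psu.
Increase required: 35.3500 − 34.36 = 0.9900 psu.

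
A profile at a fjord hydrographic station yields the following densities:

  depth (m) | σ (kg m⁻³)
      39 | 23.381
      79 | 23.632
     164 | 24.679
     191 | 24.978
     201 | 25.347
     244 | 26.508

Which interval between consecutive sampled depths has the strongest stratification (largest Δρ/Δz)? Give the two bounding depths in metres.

191–201 m

Compute the density gradient over each adjacent pair:
  39–79 m: Δρ/Δz = 0.251/40 = 6.3 × 10⁻³ kg m⁻⁴
  79–164 m: Δρ/Δz = 1.047/85 = 0.012 kg m⁻⁴
  164–191 m: Δρ/Δz = 0.299/27 = 0.011 kg m⁻⁴
  191–201 m: Δρ/Δz = 0.369/10 = 0.037 kg m⁻⁴
  201–244 m: Δρ/Δz = 1.161/43 = 0.027 kg m⁻⁴
The largest gradient is in the 191–201 m interval — the pycnocline.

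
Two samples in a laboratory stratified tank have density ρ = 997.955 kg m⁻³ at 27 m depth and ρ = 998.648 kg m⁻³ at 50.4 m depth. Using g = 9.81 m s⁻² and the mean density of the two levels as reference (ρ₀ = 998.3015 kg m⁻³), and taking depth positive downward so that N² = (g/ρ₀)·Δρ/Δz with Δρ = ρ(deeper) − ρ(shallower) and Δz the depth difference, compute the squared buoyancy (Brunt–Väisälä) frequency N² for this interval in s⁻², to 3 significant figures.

Δρ = 998.648 − 997.955 = 0.693 kg m⁻³ over Δz = 50.4 − 27 = 23.4 m.
N² = (9.81/998.3015) × (0.693/23.4) = 2.9102 × 10⁻⁴ s⁻² ≈ 2.91 × 10⁻⁴ s⁻².

2.91 × 10⁻⁴ s⁻²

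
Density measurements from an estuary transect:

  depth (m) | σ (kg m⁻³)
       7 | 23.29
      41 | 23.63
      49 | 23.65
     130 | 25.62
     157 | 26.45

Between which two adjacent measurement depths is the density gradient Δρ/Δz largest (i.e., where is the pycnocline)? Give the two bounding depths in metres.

Compute the density gradient over each adjacent pair:
  7–41 m: Δρ/Δz = 0.34/34 = 0.010 kg m⁻⁴
  41–49 m: Δρ/Δz = 0.02/8 = 2.5 × 10⁻³ kg m⁻⁴
  49–130 m: Δρ/Δz = 1.97/81 = 0.024 kg m⁻⁴
  130–157 m: Δρ/Δz = 0.83/27 = 0.031 kg m⁻⁴
The largest gradient is in the 130–157 m interval — the pycnocline.

130–157 m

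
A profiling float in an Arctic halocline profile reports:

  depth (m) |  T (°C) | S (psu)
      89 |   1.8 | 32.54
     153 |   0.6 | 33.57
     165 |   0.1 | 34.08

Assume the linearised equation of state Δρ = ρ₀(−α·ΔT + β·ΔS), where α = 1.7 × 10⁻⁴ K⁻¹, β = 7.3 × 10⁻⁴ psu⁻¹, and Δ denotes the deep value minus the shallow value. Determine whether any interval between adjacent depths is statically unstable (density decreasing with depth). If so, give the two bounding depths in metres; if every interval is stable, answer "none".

Evaluate Δρ/ρ₀ = −αΔT + βΔS across each adjacent pair:
  89–153 m: −αΔT+βΔS = −(1.7 × 10⁻⁴)(-1.2)+(7.3 × 10⁻⁴)(+1.03) = 9.6 × 10⁻⁴ → stable
  153–165 m: −αΔT+βΔS = −(1.7 × 10⁻⁴)(-0.5)+(7.3 × 10⁻⁴)(+0.51) = 4.6 × 10⁻⁴ → stable
Every interval has Δρ > 0: the column is stably stratified throughout.

none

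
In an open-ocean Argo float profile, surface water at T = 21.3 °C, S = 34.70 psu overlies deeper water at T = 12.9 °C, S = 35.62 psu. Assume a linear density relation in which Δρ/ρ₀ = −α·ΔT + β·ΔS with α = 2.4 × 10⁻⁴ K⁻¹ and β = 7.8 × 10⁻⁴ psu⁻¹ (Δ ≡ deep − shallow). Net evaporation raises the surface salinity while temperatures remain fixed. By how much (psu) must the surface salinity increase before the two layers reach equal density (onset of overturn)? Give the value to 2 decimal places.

3.50 psu

Neutral buoyancy requires −α(T_deep − T_surf) + β(S_deep − S_surf′) = 0.
S_surf′ = S_deep − (α/β)·ΔT = 35.62 − (2.4 × 10⁻⁴/7.8 × 10⁻⁴)·(-8.4) = 38.2046 psu.
Increase required: 38.2046 − 34.70 = 3.5046 psu.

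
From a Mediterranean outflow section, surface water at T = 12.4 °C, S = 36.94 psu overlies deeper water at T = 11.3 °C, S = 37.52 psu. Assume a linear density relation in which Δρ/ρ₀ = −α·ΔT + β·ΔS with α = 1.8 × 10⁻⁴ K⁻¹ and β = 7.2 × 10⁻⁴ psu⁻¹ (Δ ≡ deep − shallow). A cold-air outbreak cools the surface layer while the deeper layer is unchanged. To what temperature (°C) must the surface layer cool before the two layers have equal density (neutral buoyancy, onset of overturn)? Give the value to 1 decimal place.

9.0 °C

Neutral buoyancy requires Δρ = 0, i.e. −α(T_deep − T_surf′) + β(S_deep − S_surf) = 0.
T_surf′ = T_deep − (β/α)·ΔS = 11.3 − (7.2 × 10⁻⁴/1.8 × 10⁻⁴)·(+0.58) = 8.980 °C.
Cooling required: 12.4 − (8.980) = 3.420 °C.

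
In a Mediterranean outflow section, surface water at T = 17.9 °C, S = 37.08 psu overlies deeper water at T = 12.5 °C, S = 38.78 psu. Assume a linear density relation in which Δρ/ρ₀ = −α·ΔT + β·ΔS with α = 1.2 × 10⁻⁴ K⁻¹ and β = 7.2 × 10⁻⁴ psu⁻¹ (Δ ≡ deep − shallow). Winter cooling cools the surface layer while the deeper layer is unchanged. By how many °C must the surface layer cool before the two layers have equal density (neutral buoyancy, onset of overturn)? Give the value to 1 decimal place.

Neutral buoyancy requires Δρ = 0, i.e. −α(T_deep − T_surf′) + β(S_deep − S_surf) = 0.
T_surf′ = T_deep − (β/α)·ΔS = 12.5 − (7.2 × 10⁻⁴/1.2 × 10⁻⁴)·(+1.70) = 2.300 °C.
Cooling required: 17.9 − (2.300) = 15.600 °C.

15.6 °C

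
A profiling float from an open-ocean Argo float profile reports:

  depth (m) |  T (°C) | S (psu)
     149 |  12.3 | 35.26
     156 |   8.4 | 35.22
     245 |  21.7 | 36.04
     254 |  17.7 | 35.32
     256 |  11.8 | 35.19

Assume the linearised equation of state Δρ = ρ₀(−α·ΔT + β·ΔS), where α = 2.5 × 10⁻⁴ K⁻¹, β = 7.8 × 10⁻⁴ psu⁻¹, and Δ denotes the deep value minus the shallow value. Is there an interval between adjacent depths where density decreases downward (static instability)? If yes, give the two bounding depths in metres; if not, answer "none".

Evaluate Δρ/ρ₀ = −αΔT + βΔS across each adjacent pair:
  149–156 m: −αΔT+βΔS = −(2.5 × 10⁻⁴)(-3.9)+(7.8 × 10⁻⁴)(-0.04) = 9.4 × 10⁻⁴ → stable
  156–245 m: −αΔT+βΔS = −(2.5 × 10⁻⁴)(+13.3)+(7.8 × 10⁻⁴)(+0.82) = -2.7 × 10⁻³ → UNSTABLE
  245–254 m: −αΔT+βΔS = −(2.5 × 10⁻⁴)(-4.0)+(7.8 × 10⁻⁴)(-0.72) = 4.4 × 10⁻⁴ → stable
  254–256 m: −αΔT+βΔS = −(2.5 × 10⁻⁴)(-5.9)+(7.8 × 10⁻⁴)(-0.13) = 1.4 × 10⁻³ → stable
The 156–245 m interval has Δρ < 0: lighter water underlies denser water.

156–245 m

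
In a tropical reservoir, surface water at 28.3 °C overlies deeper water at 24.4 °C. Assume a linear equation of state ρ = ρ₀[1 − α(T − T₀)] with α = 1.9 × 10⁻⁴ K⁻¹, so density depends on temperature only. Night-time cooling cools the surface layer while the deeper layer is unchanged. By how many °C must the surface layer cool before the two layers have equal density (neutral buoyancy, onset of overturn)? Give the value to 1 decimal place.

With temperature the only control, equal density requires T_surf′ = T_deep.
T_surf′ = 24.4 °C.
Cooling required: 28.3 − 24.4 = 3.9 °C.

3.9 °C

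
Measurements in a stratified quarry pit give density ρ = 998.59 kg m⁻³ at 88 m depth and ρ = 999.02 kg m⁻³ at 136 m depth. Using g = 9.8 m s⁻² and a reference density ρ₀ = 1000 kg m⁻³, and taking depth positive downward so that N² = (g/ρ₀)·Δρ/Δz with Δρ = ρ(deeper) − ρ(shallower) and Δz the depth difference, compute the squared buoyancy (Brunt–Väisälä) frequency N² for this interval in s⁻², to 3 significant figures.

Δρ = 999.02 − 998.59 = 0.43 kg m⁻³ over Δz = 136 − 88 = 48 m.
N² = (9.8/1000) × (0.43/48) = 8.7792 × 10⁻⁵ s⁻² ≈ 8.78 × 10⁻⁵ s⁻².
N² > 0, so the interval is statically stable.

8.78 × 10⁻⁵ s⁻²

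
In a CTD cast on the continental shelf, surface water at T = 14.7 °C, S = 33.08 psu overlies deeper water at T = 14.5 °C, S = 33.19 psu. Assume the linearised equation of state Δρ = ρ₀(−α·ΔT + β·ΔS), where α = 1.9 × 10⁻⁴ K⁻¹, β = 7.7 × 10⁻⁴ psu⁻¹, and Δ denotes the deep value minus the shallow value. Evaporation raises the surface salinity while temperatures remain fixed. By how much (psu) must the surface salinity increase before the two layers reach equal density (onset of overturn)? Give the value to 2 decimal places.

Neutral buoyancy requires −α(T_deep − T_surf) + β(S_deep − S_surf′) = 0.
S_surf′ = S_deep − (α/β)·ΔT = 33.19 − (1.9 × 10⁻⁴/7.7 × 10⁻⁴)·(-0.2) = 33.2394 psu.
Increase required: 33.2394 − 33.08 = 0.1594 psu.

0.16 psu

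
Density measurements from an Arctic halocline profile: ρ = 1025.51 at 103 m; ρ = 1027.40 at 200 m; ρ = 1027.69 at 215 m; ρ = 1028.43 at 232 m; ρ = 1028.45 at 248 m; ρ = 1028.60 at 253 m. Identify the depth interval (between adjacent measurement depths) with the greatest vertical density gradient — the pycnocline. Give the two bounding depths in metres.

215–232 m

Compute the density gradient over each adjacent pair:
  103–200 m: Δρ/Δz = 1.89/97 = 0.019 kg m⁻⁴
  200–215 m: Δρ/Δz = 0.29/15 = 0.019 kg m⁻⁴
  215–232 m: Δρ/Δz = 0.74/17 = 0.044 kg m⁻⁴
  232–248 m: Δρ/Δz = 0.02/16 = 1.3 × 10⁻³ kg m⁻⁴
  248–253 m: Δρ/Δz = 0.15/5 = 0.030 kg m⁻⁴
The largest gradient is in the 215–232 m interval — the pycnocline.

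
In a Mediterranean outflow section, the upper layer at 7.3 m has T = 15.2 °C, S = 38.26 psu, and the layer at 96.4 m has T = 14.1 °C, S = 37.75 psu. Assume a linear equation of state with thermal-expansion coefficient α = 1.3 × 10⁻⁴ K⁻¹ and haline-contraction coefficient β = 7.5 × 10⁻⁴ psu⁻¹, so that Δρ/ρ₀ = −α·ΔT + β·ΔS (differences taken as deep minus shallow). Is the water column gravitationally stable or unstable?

ΔT = 14.1 − 15.2 = -1.1 K and ΔS = 37.75 − 38.26 = -0.51 psu (deep − shallow).
−αΔT = 1.43 × 10⁻⁴; βΔS = -3.825 × 10⁻⁴; sum Δρ/ρ₀ = -2.395 × 10⁻⁴.
Δρ/ρ₀ < 0, so Δρ < 0: deeper water is lighter → statically unstable; the column would overturn.

unstable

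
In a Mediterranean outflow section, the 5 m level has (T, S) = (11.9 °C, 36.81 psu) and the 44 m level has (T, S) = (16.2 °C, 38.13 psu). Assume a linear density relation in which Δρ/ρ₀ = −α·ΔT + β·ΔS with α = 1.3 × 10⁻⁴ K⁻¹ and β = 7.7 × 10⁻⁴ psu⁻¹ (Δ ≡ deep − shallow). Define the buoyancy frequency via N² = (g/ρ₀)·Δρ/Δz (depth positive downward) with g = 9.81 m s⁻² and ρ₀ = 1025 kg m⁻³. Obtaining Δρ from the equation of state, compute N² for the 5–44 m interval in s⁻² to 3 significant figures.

1.15 × 10⁻⁴ s⁻²

ΔT = +4.3 K, ΔS = +1.32 psu (deep − shallow).
Δρ/ρ₀ = −αΔT + βΔS = -5.59 × 10⁻⁴ + 1.0164 × 10⁻³ = 4.574 × 10⁻⁴, so Δρ ≈ 0.4688 kg m⁻³.
N² = (g/ρ₀)·Δρ/Δz = g·(Δρ/ρ₀)/Δz = 9.81 × 4.574 × 10⁻⁴ / 39 = 1.1505 × 10⁻⁴ s⁻² ≈ 1.15 × 10⁻⁴ s⁻².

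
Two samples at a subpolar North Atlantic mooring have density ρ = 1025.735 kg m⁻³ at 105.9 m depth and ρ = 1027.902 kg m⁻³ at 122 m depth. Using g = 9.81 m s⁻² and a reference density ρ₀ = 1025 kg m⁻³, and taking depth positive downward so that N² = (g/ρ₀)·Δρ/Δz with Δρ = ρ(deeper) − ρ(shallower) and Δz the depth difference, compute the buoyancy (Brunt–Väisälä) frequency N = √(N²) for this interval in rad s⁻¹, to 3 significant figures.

0.0359 rad s⁻¹

Δρ = 1027.902 − 1025.735 = 2.167 kg m⁻³ over Δz = 122 − 105.9 = 16.1 m.
N² = (9.81/1025) × (2.167/16.1) = 1.2882 × 10⁻³ s⁻².
N = √(1.2882 × 10⁻³) = 0.035892 rad s⁻¹ ≈ 0.0359 rad s⁻¹.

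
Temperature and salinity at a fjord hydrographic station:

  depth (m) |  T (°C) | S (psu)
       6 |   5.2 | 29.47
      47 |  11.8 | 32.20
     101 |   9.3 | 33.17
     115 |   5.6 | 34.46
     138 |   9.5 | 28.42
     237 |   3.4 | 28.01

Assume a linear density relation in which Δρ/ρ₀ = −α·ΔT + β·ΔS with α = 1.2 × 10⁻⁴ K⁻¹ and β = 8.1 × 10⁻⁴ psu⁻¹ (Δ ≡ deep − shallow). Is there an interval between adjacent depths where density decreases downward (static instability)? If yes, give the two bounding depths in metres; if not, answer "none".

Evaluate Δρ/ρ₀ = −αΔT + βΔS across each adjacent pair:
  6–47 m: −αΔT+βΔS = −(1.2 × 10⁻⁴)(+6.6)+(8.1 × 10⁻⁴)(+2.73) = 1.4 × 10⁻³ → stable
  47–101 m: −αΔT+βΔS = −(1.2 × 10⁻⁴)(-2.5)+(8.1 × 10⁻⁴)(+0.97) = 1.1 × 10⁻³ → stable
  101–115 m: −αΔT+βΔS = −(1.2 × 10⁻⁴)(-3.7)+(8.1 × 10⁻⁴)(+1.29) = 1.5 × 10⁻³ → stable
  115–138 m: −αΔT+βΔS = −(1.2 × 10⁻⁴)(+3.9)+(8.1 × 10⁻⁴)(-6.04) = -5.4 × 10⁻³ → UNSTABLE
  138–237 m: −αΔT+βΔS = −(1.2 × 10⁻⁴)(-6.1)+(8.1 × 10⁻⁴)(-0.41) = 4.0 × 10⁻⁴ → stable
The 115–138 m interval has Δρ < 0: lighter water underlies denser water.

115–138 m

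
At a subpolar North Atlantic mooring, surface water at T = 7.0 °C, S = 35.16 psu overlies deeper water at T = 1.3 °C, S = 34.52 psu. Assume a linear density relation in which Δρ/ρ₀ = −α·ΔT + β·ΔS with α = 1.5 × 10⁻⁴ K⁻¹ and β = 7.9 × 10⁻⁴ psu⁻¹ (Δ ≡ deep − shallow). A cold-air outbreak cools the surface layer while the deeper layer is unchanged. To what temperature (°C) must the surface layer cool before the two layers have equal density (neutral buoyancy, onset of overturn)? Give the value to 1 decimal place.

4.7 °C

Neutral buoyancy requires Δρ = 0, i.e. −α(T_deep − T_surf′) + β(S_deep − S_surf) = 0.
T_surf′ = T_deep − (β/α)·ΔS = 1.3 − (7.9 × 10⁻⁴/1.5 × 10⁻⁴)·(-0.64) = 4.671 °C.
Cooling required: 7.0 − (4.671) = 2.329 °C.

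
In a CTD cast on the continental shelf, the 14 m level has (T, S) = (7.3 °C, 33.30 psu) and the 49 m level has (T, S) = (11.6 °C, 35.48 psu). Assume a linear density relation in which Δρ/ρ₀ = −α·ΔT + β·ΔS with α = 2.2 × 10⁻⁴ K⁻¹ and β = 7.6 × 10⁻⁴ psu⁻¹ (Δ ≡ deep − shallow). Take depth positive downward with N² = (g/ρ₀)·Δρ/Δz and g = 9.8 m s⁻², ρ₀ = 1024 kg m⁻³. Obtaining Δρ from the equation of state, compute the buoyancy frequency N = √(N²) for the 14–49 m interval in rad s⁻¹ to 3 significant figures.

0.0141 rad s⁻¹

ΔT = +4.3 K, ΔS = +2.18 psu (deep − shallow).
Δρ/ρ₀ = −αΔT + βΔS = -9.46 × 10⁻⁴ + 1.6568 × 10⁻³ = 7.108 × 10⁻⁴, so Δρ ≈ 0.7279 kg m⁻³.
N² = (g/ρ₀)·Δρ/Δz = g·(Δρ/ρ₀)/Δz = 9.8 × 7.108 × 10⁻⁴ / 35 = 1.9902 × 10⁻⁴ s⁻².
N = √(1.9902 × 10⁻⁴) = 0.014107 rad s⁻¹ ≈ 0.0141 rad s⁻¹.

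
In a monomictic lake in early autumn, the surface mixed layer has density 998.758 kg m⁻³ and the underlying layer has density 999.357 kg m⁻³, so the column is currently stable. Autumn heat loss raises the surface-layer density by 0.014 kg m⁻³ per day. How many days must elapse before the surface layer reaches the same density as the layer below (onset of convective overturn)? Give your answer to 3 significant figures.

42.8 days

Density deficit of the surface layer: 999.357 − 998.758 = 0.599 kg m⁻³.
Required change = 0.599 / 0.014 = 42.8 days.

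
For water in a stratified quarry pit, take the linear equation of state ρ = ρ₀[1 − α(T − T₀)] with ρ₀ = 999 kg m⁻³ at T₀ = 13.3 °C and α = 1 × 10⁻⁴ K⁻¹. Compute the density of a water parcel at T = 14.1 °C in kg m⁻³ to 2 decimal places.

T − T₀ = +0.8 K.
Bracket = 1 − α·(+0.8) = 1 + (-8.00 × 10⁻⁵) = 0.9999200.
ρ = 999 × 0.9999200 = 998.92 kg m⁻³.

998.92 kg m⁻³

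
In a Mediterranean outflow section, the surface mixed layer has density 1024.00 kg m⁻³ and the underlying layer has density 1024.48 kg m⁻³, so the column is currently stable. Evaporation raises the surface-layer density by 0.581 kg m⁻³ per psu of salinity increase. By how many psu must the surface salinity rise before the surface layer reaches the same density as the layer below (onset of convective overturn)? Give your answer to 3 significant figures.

0.826 psu

Density deficit of the surface layer: 1024.48 − 1024.00 = 0.48 kg m⁻³.
Required change = 0.48 / 0.581 = 0.826 psu.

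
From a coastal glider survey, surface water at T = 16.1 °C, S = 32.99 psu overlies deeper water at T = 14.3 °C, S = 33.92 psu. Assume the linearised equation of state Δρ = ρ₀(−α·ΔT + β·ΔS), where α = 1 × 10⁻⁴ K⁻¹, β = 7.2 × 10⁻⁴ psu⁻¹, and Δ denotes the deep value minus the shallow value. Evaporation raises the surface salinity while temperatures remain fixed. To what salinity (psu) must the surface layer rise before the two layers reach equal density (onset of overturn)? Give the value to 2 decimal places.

34.17 psu

Neutral buoyancy requires −α(T_deep − T_surf) + β(S_deep − S_surf′) = 0.
S_surf′ = S_deep − (α/β)·ΔT = 33.92 − (1 × 10⁻⁴/7.2 × 10⁻⁴)·(-1.8) = 34.1700 psu.
Increase required: 34.1700 − 32.99 = 1.1800 psu.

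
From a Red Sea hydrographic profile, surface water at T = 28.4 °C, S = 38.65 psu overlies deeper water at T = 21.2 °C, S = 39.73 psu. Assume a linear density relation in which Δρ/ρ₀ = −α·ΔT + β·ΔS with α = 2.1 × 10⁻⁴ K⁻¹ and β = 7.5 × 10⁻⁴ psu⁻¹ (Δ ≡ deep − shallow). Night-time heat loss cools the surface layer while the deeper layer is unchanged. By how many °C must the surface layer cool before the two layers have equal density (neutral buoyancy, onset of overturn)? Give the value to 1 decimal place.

11.1 °C

Neutral buoyancy requires Δρ = 0, i.e. −α(T_deep − T_surf′) + β(S_deep − S_surf) = 0.
T_surf′ = T_deep − (β/α)·ΔS = 21.2 − (7.5 × 10⁻⁴/2.1 × 10⁻⁴)·(+1.08) = 17.343 °C.
Cooling required: 28.4 − (17.343) = 11.057 °C.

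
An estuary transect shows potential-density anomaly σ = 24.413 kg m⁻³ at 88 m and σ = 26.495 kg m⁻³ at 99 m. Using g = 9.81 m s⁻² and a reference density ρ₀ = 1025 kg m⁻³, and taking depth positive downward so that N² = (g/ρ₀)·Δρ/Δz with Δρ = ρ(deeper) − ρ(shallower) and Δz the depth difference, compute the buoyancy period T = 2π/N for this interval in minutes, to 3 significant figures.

Δρ = 1026.495 − 1024.413 = 2.082 kg m⁻³ over Δz = 99 − 88 = 11 m.
N² = (9.81/1025) × (2.082/11) = 1.8115 × 10⁻³ s⁻².
N = √(1.8115 × 10⁻³) = 0.042562 rad s⁻¹, so T = 2π/N = 147.62 s = 2.4603 min ≈ 2.46 min.

2.46 min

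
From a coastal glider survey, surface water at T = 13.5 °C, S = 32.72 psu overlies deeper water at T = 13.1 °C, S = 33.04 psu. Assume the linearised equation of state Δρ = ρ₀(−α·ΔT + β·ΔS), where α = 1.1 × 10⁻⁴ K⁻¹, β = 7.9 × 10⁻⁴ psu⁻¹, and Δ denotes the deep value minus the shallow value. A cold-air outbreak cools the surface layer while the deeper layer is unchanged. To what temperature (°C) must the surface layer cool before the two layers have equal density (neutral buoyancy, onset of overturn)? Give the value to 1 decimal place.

10.8 °C

Neutral buoyancy requires Δρ = 0, i.e. −α(T_deep − T_surf′) + β(S_deep − S_surf) = 0.
T_surf′ = T_deep − (β/α)·ΔS = 13.1 − (7.9 × 10⁻⁴/1.1 × 10⁻⁴)·(+0.32) = 10.802 °C.
Cooling required: 13.5 − (10.802) = 2.698 °C.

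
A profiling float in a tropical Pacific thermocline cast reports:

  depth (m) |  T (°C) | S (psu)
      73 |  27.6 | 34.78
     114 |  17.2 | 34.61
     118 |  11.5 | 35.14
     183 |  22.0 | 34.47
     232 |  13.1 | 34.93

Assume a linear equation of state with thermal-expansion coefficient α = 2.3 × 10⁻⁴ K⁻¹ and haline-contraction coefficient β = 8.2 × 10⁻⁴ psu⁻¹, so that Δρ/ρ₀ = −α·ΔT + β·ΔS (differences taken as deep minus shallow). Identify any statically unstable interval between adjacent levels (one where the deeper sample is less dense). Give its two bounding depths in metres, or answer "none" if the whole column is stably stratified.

118–183 m

Evaluate Δρ/ρ₀ = −αΔT + βΔS across each adjacent pair:
  73–114 m: −αΔT+βΔS = −(2.3 × 10⁻⁴)(-10.4)+(8.2 × 10⁻⁴)(-0.17) = 2.3 × 10⁻³ → stable
  114–118 m: −αΔT+βΔS = −(2.3 × 10⁻⁴)(-5.7)+(8.2 × 10⁻⁴)(+0.53) = 1.7 × 10⁻³ → stable
  118–183 m: −αΔT+βΔS = −(2.3 × 10⁻⁴)(+10.5)+(8.2 × 10⁻⁴)(-0.67) = -3.0 × 10⁻³ → UNSTABLE
  183–232 m: −αΔT+βΔS = −(2.3 × 10⁻⁴)(-8.9)+(8.2 × 10⁻⁴)(+0.46) = 2.4 × 10⁻³ → stable
The 118–183 m interval has Δρ < 0: lighter water underlies denser water.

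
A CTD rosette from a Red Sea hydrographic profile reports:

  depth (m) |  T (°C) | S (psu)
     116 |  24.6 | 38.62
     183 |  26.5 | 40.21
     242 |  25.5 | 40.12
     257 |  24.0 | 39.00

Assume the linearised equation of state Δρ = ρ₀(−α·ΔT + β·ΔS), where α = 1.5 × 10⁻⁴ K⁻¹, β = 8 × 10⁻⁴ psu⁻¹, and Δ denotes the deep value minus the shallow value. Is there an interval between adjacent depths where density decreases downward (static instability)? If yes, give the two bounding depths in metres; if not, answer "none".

242–257 m

Evaluate Δρ/ρ₀ = −αΔT + βΔS across each adjacent pair:
  116–183 m: −αΔT+βΔS = −(1.5 × 10⁻⁴)(+1.9)+(8 × 10⁻⁴)(+1.59) = 9.9 × 10⁻⁴ → stable
  183–242 m: −αΔT+βΔS = −(1.5 × 10⁻⁴)(-1.0)+(8 × 10⁻⁴)(-0.09) = 7.8 × 10⁻⁵ → stable
  242–257 m: −αΔT+βΔS = −(1.5 × 10⁻⁴)(-1.5)+(8 × 10⁻⁴)(-1.12) = -6.7 × 10⁻⁴ → UNSTABLE
The 242–257 m interval has Δρ < 0: lighter water underlies denser water.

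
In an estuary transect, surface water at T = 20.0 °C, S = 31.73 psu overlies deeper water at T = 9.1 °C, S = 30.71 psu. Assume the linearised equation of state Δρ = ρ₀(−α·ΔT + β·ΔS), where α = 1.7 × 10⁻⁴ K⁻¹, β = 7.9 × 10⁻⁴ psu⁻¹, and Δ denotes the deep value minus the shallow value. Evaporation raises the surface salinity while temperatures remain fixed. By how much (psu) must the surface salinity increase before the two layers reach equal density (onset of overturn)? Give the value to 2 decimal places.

1.33 psu

Neutral buoyancy requires −α(T_deep − T_surf) + β(S_deep − S_surf′) = 0.
S_surf′ = S_deep − (α/β)·ΔT = 30.71 − (1.7 × 10⁻⁴/7.9 × 10⁻⁴)·(-10.9) = 33.0556 psu.
Increase required: 33.0556 − 31.73 = 1.3256 psu.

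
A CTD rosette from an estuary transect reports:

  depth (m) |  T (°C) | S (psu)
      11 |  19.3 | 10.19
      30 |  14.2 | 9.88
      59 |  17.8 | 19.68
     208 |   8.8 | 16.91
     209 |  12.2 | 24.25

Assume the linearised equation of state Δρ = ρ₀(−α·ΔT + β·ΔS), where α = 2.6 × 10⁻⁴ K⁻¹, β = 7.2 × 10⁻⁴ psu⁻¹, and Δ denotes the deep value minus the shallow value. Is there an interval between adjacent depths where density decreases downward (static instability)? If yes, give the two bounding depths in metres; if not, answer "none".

none

Evaluate Δρ/ρ₀ = −αΔT + βΔS across each adjacent pair:
  11–30 m: −αΔT+βΔS = −(2.6 × 10⁻⁴)(-5.1)+(7.2 × 10⁻⁴)(-0.31) = 1.1 × 10⁻³ → stable
  30–59 m: −αΔT+βΔS = −(2.6 × 10⁻⁴)(+3.6)+(7.2 × 10⁻⁴)(+9.80) = 6.1 × 10⁻³ → stable
  59–208 m: −αΔT+βΔS = −(2.6 × 10⁻⁴)(-9.0)+(7.2 × 10⁻⁴)(-2.77) = 3.5 × 10⁻⁴ → stable
  208–209 m: −αΔT+βΔS = −(2.6 × 10⁻⁴)(+3.4)+(7.2 × 10⁻⁴)(+7.34) = 4.4 × 10⁻³ → stable
Every interval has Δρ > 0: the column is stably stratified throughout.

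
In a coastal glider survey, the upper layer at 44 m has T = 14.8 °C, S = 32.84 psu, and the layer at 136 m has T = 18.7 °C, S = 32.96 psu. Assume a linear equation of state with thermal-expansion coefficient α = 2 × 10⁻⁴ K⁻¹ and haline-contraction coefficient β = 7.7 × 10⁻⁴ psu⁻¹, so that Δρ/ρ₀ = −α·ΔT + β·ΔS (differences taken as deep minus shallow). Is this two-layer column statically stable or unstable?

unstable

ΔT = 18.7 − 14.8 = +3.9 K and ΔS = 32.96 − 32.84 = +0.12 psu (deep − shallow).
−αΔT = -7.80 × 10⁻⁴; βΔS = 9.24 × 10⁻⁵; sum Δρ/ρ₀ = -6.876 × 10⁻⁴.
Δρ/ρ₀ < 0, so Δρ < 0: deeper water is lighter → statically unstable; the column would overturn.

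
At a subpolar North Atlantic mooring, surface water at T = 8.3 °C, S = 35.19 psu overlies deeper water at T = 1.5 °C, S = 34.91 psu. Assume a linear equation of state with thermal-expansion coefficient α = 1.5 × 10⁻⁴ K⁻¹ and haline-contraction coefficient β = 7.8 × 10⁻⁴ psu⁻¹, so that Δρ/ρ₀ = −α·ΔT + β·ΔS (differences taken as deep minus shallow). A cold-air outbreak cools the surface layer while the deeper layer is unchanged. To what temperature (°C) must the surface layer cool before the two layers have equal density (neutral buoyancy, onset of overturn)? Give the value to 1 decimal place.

3.0 °C

Neutral buoyancy requires Δρ = 0, i.e. −α(T_deep − T_surf′) + β(S_deep − S_surf) = 0.
T_surf′ = T_deep − (β/α)·ΔS = 1.5 − (7.8 × 10⁻⁴/1.5 × 10⁻⁴)·(-0.28) = 2.956 °C.
Cooling required: 8.3 − (2.956) = 5.344 °C.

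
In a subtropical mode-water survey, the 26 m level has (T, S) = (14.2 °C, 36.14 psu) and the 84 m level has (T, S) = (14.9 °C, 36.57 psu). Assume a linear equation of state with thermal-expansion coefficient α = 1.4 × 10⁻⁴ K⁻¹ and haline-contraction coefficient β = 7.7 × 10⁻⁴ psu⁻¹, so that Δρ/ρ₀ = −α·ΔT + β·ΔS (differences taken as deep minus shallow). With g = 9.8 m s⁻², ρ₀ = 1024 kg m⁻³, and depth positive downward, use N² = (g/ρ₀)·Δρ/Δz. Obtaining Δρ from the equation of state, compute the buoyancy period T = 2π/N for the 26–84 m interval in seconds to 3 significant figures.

1.00 × 10³ s

ΔT = +0.7 K, ΔS = +0.43 psu (deep − shallow).
Δρ/ρ₀ = −αΔT + βΔS = -9.80 × 10⁻⁵ + 3.311 × 10⁻⁴ = 2.331 × 10⁻⁴, so Δρ ≈ 0.2387 kg m⁻³.
N² = (g/ρ₀)·Δρ/Δz = g·(Δρ/ρ₀)/Δz = 9.8 × 2.331 × 10⁻⁴ / 58 = 3.9386 × 10⁻⁵ s⁻².
N = √(3.9386 × 10⁻⁵) = 6.2758 × 10⁻³ rad s⁻¹ → T = 2π/N = 1.0012 × 10³ s ≈ 1.00 × 10³ s.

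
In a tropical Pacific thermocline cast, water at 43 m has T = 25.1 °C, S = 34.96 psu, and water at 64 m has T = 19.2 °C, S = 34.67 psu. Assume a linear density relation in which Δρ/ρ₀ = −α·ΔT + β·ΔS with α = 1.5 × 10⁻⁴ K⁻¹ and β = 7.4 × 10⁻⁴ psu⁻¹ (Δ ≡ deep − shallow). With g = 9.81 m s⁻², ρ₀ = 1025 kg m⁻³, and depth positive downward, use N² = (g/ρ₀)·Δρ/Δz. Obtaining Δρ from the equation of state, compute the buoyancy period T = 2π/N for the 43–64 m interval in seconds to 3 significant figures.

ΔT = -5.9 K, ΔS = -0.29 psu (deep − shallow).
Δρ/ρ₀ = −αΔT + βΔS = 8.85 × 10⁻⁴ − 2.146 × 10⁻⁴ = 6.704 × 10⁻⁴, so Δρ ≈ 0.6872 kg m⁻³.
N² = (g/ρ₀)·Δρ/Δz = g·(Δρ/ρ₀)/Δz = 9.81 × 6.704 × 10⁻⁴ / 21 = 3.1317 × 10⁻⁴ s⁻².
N = √(3.1317 × 10⁻⁴) = 0.017697 rad s⁻¹ → T = 2π/N = 355.04 s ≈ 355 s.

355 s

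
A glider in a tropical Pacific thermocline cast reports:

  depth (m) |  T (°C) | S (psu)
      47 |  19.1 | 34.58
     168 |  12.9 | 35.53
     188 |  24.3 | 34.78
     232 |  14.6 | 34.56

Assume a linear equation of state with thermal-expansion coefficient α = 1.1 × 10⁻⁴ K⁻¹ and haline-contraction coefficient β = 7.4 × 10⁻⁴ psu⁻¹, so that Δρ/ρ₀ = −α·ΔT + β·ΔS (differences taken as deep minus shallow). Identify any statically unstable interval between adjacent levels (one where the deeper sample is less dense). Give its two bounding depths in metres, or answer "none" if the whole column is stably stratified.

Evaluate Δρ/ρ₀ = −αΔT + βΔS across each adjacent pair:
  47–168 m: −αΔT+βΔS = −(1.1 × 10⁻⁴)(-6.2)+(7.4 × 10⁻⁴)(+0.95) = 1.4 × 10⁻³ → stable
  168–188 m: −αΔT+βΔS = −(1.1 × 10⁻⁴)(+11.4)+(7.4 × 10⁻⁴)(-0.75) = -1.8 × 10⁻³ → UNSTABLE
  188–232 m: −αΔT+βΔS = −(1.1 × 10⁻⁴)(-9.7)+(7.4 × 10⁻⁴)(-0.22) = 9.0 × 10⁻⁴ → stable
The 168–188 m interval has Δρ < 0: lighter water underlies denser water.

168–188 m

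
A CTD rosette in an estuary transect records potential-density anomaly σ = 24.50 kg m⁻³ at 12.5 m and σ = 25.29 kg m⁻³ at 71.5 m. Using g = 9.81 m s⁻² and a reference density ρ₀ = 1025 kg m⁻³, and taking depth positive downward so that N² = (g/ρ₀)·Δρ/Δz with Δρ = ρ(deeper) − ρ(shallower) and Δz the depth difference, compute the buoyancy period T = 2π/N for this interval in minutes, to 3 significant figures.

9.25 min

Δρ = 1025.29 − 1024.50 = 0.79 kg m⁻³ over Δz = 71.5 − 12.5 = 59 m.
N² = (9.81/1025) × (0.79/59) = 1.2815 × 10⁻⁴ s⁻².
N = √(1.2815 × 10⁻⁴) = 0.011320 rad s⁻¹, so T = 2π/N = 555.05 s = 9.2508 min ≈ 9.25 min.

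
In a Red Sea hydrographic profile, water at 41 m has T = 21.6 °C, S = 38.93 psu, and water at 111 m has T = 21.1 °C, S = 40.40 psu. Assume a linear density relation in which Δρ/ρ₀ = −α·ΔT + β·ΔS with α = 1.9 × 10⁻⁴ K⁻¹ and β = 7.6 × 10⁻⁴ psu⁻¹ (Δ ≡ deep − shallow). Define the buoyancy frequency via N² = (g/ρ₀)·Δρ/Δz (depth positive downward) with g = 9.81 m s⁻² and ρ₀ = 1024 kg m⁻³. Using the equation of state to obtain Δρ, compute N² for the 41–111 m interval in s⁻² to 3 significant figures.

1.70 × 10⁻⁴ s⁻²

ΔT = -0.5 K, ΔS = +1.47 psu (deep − shallow).
Δρ/ρ₀ = −αΔT + βΔS = 9.50 × 10⁻⁵ + 1.1172 × 10⁻³ = 1.2122 × 10⁻³, so Δρ ≈ 1.241 kg m⁻³.
N² = (g/ρ₀)·Δρ/Δz = g·(Δρ/ρ₀)/Δz = 9.81 × 1.2122 × 10⁻³ / 70 = 1.6988 × 10⁻⁴ s⁻² ≈ 1.70 × 10⁻⁴ s⁻².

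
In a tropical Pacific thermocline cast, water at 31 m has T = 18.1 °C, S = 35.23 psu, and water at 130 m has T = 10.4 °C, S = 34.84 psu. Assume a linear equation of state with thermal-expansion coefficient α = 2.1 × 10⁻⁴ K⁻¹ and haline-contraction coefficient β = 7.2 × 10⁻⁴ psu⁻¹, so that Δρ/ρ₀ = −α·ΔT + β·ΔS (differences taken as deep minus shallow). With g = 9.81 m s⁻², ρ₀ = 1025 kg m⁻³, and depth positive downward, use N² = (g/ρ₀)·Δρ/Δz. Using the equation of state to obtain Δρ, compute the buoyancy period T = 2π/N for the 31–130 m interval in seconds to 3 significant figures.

546 s

ΔT = -7.7 K, ΔS = -0.39 psu (deep − shallow).
Δρ/ρ₀ = −αΔT + βΔS = 1.617 × 10⁻³ − 2.808 × 10⁻⁴ = 1.3362 × 10⁻³, so Δρ ≈ 1.370 kg m⁻³.
N² = (g/ρ₀)·Δρ/Δz = g·(Δρ/ρ₀)/Δz = 9.81 × 1.3362 × 10⁻³ / 99 = 1.3241 × 10⁻⁴ s⁻².
N = √(1.3241 × 10⁻⁴) = 0.011507 rad s⁻¹ → T = 2π/N = 546.03 s ≈ 546 s.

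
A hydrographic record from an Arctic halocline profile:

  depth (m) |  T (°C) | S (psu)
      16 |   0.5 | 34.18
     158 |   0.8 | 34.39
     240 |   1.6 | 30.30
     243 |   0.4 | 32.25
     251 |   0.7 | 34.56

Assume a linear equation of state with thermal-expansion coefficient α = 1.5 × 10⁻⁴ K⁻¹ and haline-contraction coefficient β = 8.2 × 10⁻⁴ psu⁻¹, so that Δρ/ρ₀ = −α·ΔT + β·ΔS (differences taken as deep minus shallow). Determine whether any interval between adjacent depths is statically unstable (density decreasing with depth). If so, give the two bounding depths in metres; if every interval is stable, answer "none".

158–240 m

Evaluate Δρ/ρ₀ = −αΔT + βΔS across each adjacent pair:
  16–158 m: −αΔT+βΔS = −(1.5 × 10⁻⁴)(+0.3)+(8.2 × 10⁻⁴)(+0.21) = 1.3 × 10⁻⁴ → stable
  158–240 m: −αΔT+βΔS = −(1.5 × 10⁻⁴)(+0.8)+(8.2 × 10⁻⁴)(-4.09) = -3.5 × 10⁻³ → UNSTABLE
  240–243 m: −αΔT+βΔS = −(1.5 × 10⁻⁴)(-1.2)+(8.2 × 10⁻⁴)(+1.95) = 1.8 × 10⁻³ → stable
  243–251 m: −αΔT+βΔS = −(1.5 × 10⁻⁴)(+0.3)+(8.2 × 10⁻⁴)(+2.31) = 1.8 × 10⁻³ → stable
The 158–240 m interval has Δρ < 0: lighter water underlies denser water.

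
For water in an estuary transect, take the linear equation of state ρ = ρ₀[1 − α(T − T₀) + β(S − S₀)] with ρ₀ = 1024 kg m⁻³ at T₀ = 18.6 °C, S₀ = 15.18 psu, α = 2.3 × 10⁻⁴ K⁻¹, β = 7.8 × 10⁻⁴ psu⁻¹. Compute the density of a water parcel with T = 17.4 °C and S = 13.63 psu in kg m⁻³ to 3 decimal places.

1023.045 kg m⁻³

T − T₀ = -1.2 K, S − S₀ = -1.55 psu.
Bracket = 1 − α·(-1.2) + β·(-1.55) = 1 + (-9.33 × 10⁻⁴) = 0.9990670.
ρ = 1024 × 0.9990670 = 1023.045 kg m⁻³.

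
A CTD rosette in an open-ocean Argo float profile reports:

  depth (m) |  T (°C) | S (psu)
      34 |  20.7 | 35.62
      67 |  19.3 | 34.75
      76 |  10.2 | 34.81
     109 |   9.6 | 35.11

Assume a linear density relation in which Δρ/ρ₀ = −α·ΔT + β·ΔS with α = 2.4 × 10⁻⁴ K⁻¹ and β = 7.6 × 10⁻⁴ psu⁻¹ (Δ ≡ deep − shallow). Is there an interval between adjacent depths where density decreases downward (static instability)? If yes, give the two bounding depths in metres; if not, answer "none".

Evaluate Δρ/ρ₀ = −αΔT + βΔS across each adjacent pair:
  34–67 m: −αΔT+βΔS = −(2.4 × 10⁻⁴)(-1.4)+(7.6 × 10⁻⁴)(-0.87) = -3.3 × 10⁻⁴ → UNSTABLE
  67–76 m: −αΔT+βΔS = −(2.4 × 10⁻⁴)(-9.1)+(7.6 × 10⁻⁴)(+0.06) = 2.2 × 10⁻³ → stable
  76–109 m: −αΔT+βΔS = −(2.4 × 10⁻⁴)(-0.6)+(7.6 × 10⁻⁴)(+0.30) = 3.7 × 10⁻⁴ → stable
The 34–67 m interval has Δρ < 0: lighter water underlies denser water.

34–67 m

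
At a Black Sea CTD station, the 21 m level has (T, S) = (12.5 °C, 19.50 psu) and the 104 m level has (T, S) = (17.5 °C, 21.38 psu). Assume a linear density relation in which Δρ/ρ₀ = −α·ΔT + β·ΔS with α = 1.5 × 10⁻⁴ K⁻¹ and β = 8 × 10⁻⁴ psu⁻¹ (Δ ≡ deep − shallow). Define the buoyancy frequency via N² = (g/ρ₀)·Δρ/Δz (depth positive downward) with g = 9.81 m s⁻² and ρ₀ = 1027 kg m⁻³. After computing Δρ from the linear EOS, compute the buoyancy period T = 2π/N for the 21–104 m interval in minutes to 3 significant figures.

ΔT = +5.0 K, ΔS = +1.88 psu (deep − shallow).
Δρ/ρ₀ = −αΔT + βΔS = -7.50 × 10⁻⁴ + 1.504 × 10⁻³ = 7.54 × 10⁻⁴, so Δρ ≈ 0.7744 kg m⁻³.
N² = (g/ρ₀)·Δρ/Δz = g·(Δρ/ρ₀)/Δz = 9.81 × 7.54 × 10⁻⁴ / 83 = 8.9117 × 10⁻⁵ s⁻².
N = √(8.9117 × 10⁻⁵) = 9.4402 × 10⁻³ rad s⁻¹ → T = 2π/N = 665.58 s = 11.093 min ≈ 11.1 min.

11.1 min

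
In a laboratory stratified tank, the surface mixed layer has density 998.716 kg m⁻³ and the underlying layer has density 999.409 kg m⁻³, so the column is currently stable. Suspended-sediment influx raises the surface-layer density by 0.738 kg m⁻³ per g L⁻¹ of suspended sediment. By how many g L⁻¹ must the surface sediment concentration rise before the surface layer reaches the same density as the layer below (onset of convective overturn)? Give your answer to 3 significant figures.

0.939 g L⁻¹

Density deficit of the surface layer: 999.409 − 998.716 = 0.693 kg m⁻³.
Required change = 0.693 / 0.738 = 0.939 g L⁻¹.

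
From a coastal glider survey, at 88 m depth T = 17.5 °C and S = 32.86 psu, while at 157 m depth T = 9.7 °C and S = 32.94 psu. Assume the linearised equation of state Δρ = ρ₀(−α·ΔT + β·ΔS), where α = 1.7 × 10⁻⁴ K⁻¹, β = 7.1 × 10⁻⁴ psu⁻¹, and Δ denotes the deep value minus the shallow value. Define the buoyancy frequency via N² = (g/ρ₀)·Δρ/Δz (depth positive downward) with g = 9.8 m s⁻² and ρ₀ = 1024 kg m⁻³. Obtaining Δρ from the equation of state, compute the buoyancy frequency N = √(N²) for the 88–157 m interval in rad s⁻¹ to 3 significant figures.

0.0140 rad s⁻¹

ΔT = -7.8 K, ΔS = +0.08 psu (deep − shallow).
Δρ/ρ₀ = −αΔT + βΔS = 1.326 × 10⁻³ + 5.68 × 10⁻⁵ = 1.3828 × 10⁻³, so Δρ ≈ 1.416 kg m⁻³.
N² = (g/ρ₀)·Δρ/Δz = g·(Δρ/ρ₀)/Δz = 9.8 × 1.3828 × 10⁻³ / 69 = 1.9640 × 10⁻⁴ s⁻².
N = √(1.9640 × 10⁻⁴) = 0.014014 rad s⁻¹ ≈ 0.0140 rad s⁻¹.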